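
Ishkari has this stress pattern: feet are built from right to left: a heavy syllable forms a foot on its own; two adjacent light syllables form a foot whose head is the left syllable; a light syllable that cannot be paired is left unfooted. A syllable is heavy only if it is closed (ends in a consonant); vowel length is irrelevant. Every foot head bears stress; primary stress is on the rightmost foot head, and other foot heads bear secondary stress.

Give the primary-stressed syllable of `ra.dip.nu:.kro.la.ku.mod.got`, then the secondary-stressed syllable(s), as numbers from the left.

primary 8, secondary 2, 3, 5, 7

Weights: 1 ra L, 2 dip H, 3 nu: L, 4 kro L, 5 la L, 6 ku L, 7 mod H, 8 got H.
Parse right to left (heavy = foot alone; LL = one foot; stranded L unfooted): ra (ˈdip) (ˈnu:.kro) (ˈla.ku) (ˈmod) (ˈgot).
Foot heads: 2, 3, 5, 7, 8.
Primary stress on the rightmost head = syllable 8.
Secondary stress on 2, 3, 5, 7: ra.ˌdip.ˌnu:.kro.ˌla.ku.ˌmod.ˈgot.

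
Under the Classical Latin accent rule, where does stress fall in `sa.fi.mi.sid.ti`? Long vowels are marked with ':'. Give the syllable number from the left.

Classical Latin: stress the penult if heavy (long vowel or closed), else the antepenult.
Weights: 3 mi L, 4 sid H, 5 ti L.
The penult (syllable 4, sid) is heavy, so it takes stress.
Stress on syllable 4: sa.fi.mi.ˈsid.ti.

4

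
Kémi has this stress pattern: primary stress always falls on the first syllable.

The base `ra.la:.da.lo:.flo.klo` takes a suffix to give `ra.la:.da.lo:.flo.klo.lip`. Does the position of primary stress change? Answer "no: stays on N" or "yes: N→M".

Base `ra.la:.da.lo:.flo.klo` (6 syllables):
  The word has 6 syllables; the first syllable is syllable 1 (ra).
  → primary stress on syllable 1.
Suffixed `ra.la:.da.lo:.flo.klo.lip` (7 syllables):
  The word has 7 syllables; the first syllable is syllable 1 (ra).
  → primary stress on syllable 1.

no: stays on 1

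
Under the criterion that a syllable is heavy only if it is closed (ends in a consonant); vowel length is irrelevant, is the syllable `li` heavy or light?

light

`li`: short vowel, open (no coda). Open (no coda) → light.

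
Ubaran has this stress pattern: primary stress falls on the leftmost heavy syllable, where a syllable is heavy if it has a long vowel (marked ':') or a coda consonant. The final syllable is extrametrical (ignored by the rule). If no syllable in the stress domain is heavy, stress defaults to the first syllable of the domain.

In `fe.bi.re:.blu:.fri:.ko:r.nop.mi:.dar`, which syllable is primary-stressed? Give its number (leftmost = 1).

The final syllable (9, dar) is extrametrical; the stress domain is syllables 1–8.
Weights: 1 fe L, 2 bi L, 3 re: H, 4 blu: H, 5 fri: H, 6 ko:r H, 7 nop H, 8 mi: H.
Heavy syllables in the domain: 3, 4, 5, 6, 7, 8. The leftmost is syllable 3 (re:).
Primary stress: syllable 3 → fe.bi.ˈre:.blu:.fri:.ko:r.nop.mi:.dar.

3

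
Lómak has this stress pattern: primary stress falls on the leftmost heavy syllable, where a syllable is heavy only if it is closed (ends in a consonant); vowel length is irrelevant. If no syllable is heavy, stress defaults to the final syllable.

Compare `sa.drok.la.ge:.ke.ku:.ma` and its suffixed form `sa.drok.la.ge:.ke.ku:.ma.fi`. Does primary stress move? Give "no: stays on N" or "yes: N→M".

Base `sa.drok.la.ge:.ke.ku:.ma` (7 syllables):
  Weights: 1 sa L, 2 drok H, 3 la L, 4 ge: L, 5 ke L, 6 ku: L, 7 ma L.
  Heavy syllables in the domain: 2. The leftmost is syllable 2 (drok).
  → primary stress on syllable 2.
Suffixed `sa.drok.la.ge:.ke.ku:.ma.fi` (8 syllables):
  Weights: 1 sa L, 2 drok H, 3 la L, 4 ge: L, 5 ke L, 6 ku: L, 7 ma L, 8 fi L.
  Heavy syllables in the domain: 2. The leftmost is syllable 2 (drok).
  → primary stress on syllable 2.

no: stays on 2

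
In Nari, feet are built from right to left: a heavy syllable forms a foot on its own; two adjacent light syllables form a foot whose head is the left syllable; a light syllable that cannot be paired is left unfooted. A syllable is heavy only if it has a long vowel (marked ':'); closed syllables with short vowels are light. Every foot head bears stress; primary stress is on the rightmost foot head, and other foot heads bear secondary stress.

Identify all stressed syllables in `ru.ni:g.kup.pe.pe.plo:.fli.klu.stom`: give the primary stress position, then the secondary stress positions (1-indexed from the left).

Weights: 1 ru L, 2 ni:g H, 3 kup L, 4 pe L, 5 pe L, 6 plo: H, 7 fli L, 8 klu L, 9 stom L.
Parse right to left (heavy = foot alone; LL = one foot; stranded L unfooted): ru (ˈni:g) kup (ˈpe.pe) (ˈplo:) fli (ˈklu.stom).
Foot heads: 2, 4, 6, 8.
Primary stress on the rightmost head = syllable 8.
Secondary stress on 2, 4, 6: ru.ˌni:g.kup.ˌpe.pe.ˌplo:.fli.ˈklu.stom.

primary 8, secondary 2, 4, 6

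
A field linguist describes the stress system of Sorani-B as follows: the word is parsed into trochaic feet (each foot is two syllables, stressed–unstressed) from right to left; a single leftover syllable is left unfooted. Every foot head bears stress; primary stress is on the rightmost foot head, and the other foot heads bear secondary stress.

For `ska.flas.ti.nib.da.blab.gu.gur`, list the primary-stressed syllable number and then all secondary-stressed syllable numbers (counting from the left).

Parse right to left into trochaic (ˈσσ) feet: (ˈska.flas) (ˈti.nib) (ˈda.blab) (ˈgu.gur).
Foot heads (stressed positions): 1, 3, 5, 7.
End Rule Rightmost: primary stress on the rightmost head = syllable 7.
Secondary stress on 1, 3, 5: ˌska.flas.ˌti.nib.ˌda.blab.ˈgu.gur.

primary 7, secondary 1, 3, 5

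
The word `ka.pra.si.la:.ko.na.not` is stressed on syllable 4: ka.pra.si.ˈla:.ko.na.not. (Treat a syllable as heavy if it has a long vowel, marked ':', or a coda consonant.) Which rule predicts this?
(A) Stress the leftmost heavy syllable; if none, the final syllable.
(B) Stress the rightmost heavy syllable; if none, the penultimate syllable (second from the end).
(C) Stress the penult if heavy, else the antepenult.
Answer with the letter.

A

Rule A → syllable 4 ✓.
Rule B → syllable 7 (observed: 4).
Rule C → syllable 5 (observed: 4).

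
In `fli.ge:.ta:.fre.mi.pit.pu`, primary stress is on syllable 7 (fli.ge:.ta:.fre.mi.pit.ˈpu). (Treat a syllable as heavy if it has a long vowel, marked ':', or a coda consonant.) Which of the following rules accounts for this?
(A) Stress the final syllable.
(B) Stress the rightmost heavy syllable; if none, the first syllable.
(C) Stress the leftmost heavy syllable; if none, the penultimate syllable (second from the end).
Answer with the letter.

Rule A → syllable 7 ✓.
Rule B → syllable 6 (observed: 7).
Rule C → syllable 2 (observed: 7).

A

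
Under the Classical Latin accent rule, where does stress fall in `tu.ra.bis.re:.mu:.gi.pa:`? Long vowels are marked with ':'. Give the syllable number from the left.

5

Classical Latin: stress the penult if heavy (long vowel or closed), else the antepenult.
Weights: 5 mu: H, 6 gi L, 7 pa: H.
The penult (syllable 6, gi) is light, so stress falls on the antepenult (syllable 5, mu:).
Stress on syllable 5: tu.ra.bis.re:.ˈmu:.gi.pa:.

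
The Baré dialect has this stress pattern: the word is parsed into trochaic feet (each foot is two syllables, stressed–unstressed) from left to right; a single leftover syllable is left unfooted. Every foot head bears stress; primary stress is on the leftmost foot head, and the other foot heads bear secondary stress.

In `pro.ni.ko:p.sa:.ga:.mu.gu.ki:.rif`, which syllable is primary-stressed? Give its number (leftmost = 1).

Parse left to right into trochaic (ˈσσ) feet: (ˈpro.ni) (ˈko:p.sa:) (ˈga:.mu) (ˈgu.ki:) rif. Syllable 9 is left unfooted.
Foot heads (stressed positions): 1, 3, 5, 7.
End Rule Leftmost: primary stress on the leftmost head = syllable 1.
Primary stress: syllable 1 → ˈpro.ni.ko:p.sa:.ga:.mu.gu.ki:.rif.

1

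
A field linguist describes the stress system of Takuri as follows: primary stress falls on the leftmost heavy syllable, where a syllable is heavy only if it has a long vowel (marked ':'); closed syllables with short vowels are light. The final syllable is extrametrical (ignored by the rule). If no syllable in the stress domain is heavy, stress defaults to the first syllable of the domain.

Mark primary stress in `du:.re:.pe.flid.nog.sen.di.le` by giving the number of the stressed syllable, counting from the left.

The final syllable (8, le) is extrametrical; the stress domain is syllables 1–7.
Weights: 1 du: H, 2 re: H, 3 pe L, 4 flid L, 5 nog L, 6 sen L, 7 di L.
Heavy syllables in the domain: 1, 2. The leftmost is syllable 1 (du:).
Primary stress: syllable 1 → ˈdu:.re:.pe.flid.nog.sen.di.le.

1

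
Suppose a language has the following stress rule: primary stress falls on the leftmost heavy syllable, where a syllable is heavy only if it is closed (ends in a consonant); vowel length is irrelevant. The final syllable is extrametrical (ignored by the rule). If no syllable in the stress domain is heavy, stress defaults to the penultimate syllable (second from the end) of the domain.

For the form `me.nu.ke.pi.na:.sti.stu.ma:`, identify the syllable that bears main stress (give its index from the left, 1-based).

The final syllable (8, ma:) is extrametrical; the stress domain is syllables 1–7.
Weights: 1 me L, 2 nu L, 3 ke L, 4 pi L, 5 na: L, 6 sti L, 7 stu L.
No heavy syllable in the domain; default to the penultimate syllable (second from the end) of the domain = syllable 6.
Primary stress: syllable 6 → me.nu.ke.pi.na:.ˈsti.stu.ma:.

6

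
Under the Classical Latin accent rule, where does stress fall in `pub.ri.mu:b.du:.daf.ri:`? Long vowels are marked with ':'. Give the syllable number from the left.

5

Classical Latin: stress the penult if heavy (long vowel or closed), else the antepenult.
Weights: 4 du: H, 5 daf H, 6 ri: H.
The penult (syllable 5, daf) is heavy, so it takes stress.
Stress on syllable 5: pub.ri.mu:b.du:.ˈdaf.ri:.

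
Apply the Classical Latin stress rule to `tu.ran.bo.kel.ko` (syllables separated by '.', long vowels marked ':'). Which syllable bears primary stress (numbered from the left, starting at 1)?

Classical Latin: stress the penult if heavy (long vowel or closed), else the antepenult.
Weights: 3 bo L, 4 kel H, 5 ko L.
The penult (syllable 4, kel) is heavy, so it takes stress.
Stress on syllable 4: tu.ran.bo.ˈkel.ko.

4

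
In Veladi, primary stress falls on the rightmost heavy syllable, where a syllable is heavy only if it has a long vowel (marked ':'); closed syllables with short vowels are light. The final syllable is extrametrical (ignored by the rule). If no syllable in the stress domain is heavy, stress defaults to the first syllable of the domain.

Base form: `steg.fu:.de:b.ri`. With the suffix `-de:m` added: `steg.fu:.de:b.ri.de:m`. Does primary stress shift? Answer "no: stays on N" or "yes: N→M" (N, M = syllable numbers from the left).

Base `steg.fu:.de:b.ri` (4 syllables):
  The final syllable (4, ri) is extrametrical; the stress domain is syllables 1–3.
  Weights: 1 steg L, 2 fu: H, 3 de:b H.
  Heavy syllables in the domain: 2, 3. The rightmost is syllable 3 (de:b).
  → primary stress on syllable 3.
Suffixed `steg.fu:.de:b.ri.de:m` (5 syllables):
  The final syllable (5, de:m) is extrametrical; the stress domain is syllables 1–4.
  Weights: 1 steg L, 2 fu: H, 3 de:b H, 4 ri L.
  Heavy syllables in the domain: 2, 3. The rightmost is syllable 3 (de:b).
  → primary stress on syllable 3.

no: stays on 3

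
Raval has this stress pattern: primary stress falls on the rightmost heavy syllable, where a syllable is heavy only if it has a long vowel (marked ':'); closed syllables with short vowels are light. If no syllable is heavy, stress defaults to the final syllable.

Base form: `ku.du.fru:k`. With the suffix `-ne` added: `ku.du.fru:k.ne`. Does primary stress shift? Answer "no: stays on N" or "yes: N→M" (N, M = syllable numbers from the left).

Base `ku.du.fru:k` (3 syllables):
  Weights: 1 ku L, 2 du L, 3 fru:k H.
  Heavy syllables in the domain: 3. The rightmost is syllable 3 (fru:k).
  → primary stress on syllable 3.
Suffixed `ku.du.fru:k.ne` (4 syllables):
  Weights: 1 ku L, 2 du L, 3 fru:k H, 4 ne L.
  Heavy syllables in the domain: 3. The rightmost is syllable 3 (fru:k).
  → primary stress on syllable 3.

no: stays on 3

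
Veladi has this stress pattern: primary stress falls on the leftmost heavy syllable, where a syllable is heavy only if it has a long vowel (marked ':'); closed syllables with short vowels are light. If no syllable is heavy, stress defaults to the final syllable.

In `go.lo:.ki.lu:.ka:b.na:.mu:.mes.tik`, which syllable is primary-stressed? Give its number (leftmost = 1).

2

Weights: 1 go L, 2 lo: H, 3 ki L, 4 lu: H, 5 ka:b H, 6 na: H, 7 mu: H, 8 mes L, 9 tik L.
Heavy syllables in the domain: 2, 4, 5, 6, 7. The leftmost is syllable 2 (lo:).
Primary stress: syllable 2 → go.ˈlo:.ki.lu:.ka:b.na:.mu:.mes.tik.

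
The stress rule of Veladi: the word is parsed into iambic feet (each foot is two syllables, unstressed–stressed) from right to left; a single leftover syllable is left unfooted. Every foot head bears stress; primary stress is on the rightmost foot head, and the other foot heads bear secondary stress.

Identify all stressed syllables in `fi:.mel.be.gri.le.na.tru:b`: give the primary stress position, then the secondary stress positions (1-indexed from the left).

primary 7, secondary 3, 5

Parse right to left into iambic (σˈσ) feet: fi: (mel.ˈbe) (gri.ˈle) (na.ˈtru:b). Syllable 1 is left unfooted.
Foot heads (stressed positions): 3, 5, 7.
End Rule Rightmost: primary stress on the rightmost head = syllable 7.
Secondary stress on 3, 5: fi:.mel.ˌbe.gri.ˌle.na.ˈtru:b.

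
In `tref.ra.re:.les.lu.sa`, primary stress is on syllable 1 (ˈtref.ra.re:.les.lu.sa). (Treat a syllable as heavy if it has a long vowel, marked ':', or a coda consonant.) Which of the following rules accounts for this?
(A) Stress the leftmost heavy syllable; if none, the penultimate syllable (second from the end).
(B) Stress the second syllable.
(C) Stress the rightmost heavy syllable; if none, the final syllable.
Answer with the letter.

A

Rule A → syllable 1 ✓.
Rule B → syllable 2 (observed: 1).
Rule C → syllable 4 (observed: 1).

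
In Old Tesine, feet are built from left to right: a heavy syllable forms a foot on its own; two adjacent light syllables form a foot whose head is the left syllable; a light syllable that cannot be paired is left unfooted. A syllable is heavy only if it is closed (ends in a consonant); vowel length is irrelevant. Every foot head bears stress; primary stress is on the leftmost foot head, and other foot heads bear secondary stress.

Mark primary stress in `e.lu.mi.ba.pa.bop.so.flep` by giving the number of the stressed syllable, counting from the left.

Weights: 1 e L, 2 lu L, 3 mi L, 4 ba L, 5 pa L, 6 bop H, 7 so L, 8 flep H.
Parse left to right (heavy = foot alone; LL = one foot; stranded L unfooted): (ˈe.lu) (ˈmi.ba) pa (ˈbop) so (ˈflep).
Foot heads: 1, 3, 6, 8.
Primary stress on the leftmost head = syllable 1.
Primary stress: syllable 1 → ˈe.lu.mi.ba.pa.bop.so.flep.

1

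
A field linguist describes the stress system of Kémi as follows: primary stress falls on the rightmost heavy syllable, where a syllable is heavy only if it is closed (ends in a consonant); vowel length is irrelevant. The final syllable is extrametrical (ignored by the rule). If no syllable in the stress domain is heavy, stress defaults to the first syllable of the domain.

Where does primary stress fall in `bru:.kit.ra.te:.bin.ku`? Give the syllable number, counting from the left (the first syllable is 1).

The final syllable (6, ku) is extrametrical; the stress domain is syllables 1–5.
Weights: 1 bru: L, 2 kit H, 3 ra L, 4 te: L, 5 bin H.
Heavy syllables in the domain: 2, 5. The rightmost is syllable 5 (bin).
Primary stress: syllable 5 → bru:.kit.ra.te:.ˈbin.ku.

5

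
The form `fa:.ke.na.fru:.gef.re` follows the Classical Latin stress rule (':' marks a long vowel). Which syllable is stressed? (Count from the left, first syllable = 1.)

5

Classical Latin: stress the penult if heavy (long vowel or closed), else the antepenult.
Weights: 4 fru: H, 5 gef H, 6 re L.
The penult (syllable 5, gef) is heavy, so it takes stress.
Stress on syllable 5: fa:.ke.na.fru:.ˈgef.re.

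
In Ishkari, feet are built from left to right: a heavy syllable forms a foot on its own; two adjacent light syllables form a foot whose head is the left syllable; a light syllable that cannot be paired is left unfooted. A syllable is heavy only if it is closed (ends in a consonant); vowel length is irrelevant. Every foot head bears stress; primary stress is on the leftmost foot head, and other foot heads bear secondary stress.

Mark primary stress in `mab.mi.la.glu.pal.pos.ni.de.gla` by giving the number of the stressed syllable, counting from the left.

1

Weights: 1 mab H, 2 mi L, 3 la L, 4 glu L, 5 pal H, 6 pos H, 7 ni L, 8 de L, 9 gla L.
Parse left to right (heavy = foot alone; LL = one foot; stranded L unfooted): (ˈmab) (ˈmi.la) glu (ˈpal) (ˈpos) (ˈni.de) gla.
Foot heads: 1, 2, 5, 6, 7.
Primary stress on the leftmost head = syllable 1.
Primary stress: syllable 1 → ˈmab.mi.la.glu.pal.pos.ni.de.gla.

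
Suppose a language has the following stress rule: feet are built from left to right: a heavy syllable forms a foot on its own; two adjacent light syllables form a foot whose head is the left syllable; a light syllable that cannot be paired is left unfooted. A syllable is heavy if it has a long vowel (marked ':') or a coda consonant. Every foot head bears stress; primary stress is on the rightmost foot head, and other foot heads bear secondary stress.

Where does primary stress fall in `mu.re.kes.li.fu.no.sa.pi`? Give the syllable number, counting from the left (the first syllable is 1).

Weights: 1 mu L, 2 re L, 3 kes H, 4 li L, 5 fu L, 6 no L, 7 sa L, 8 pi L.
Parse left to right (heavy = foot alone; LL = one foot; stranded L unfooted): (ˈmu.re) (ˈkes) (ˈli.fu) (ˈno.sa) pi.
Foot heads: 1, 3, 4, 6.
Primary stress on the rightmost head = syllable 6.
Primary stress: syllable 6 → mu.re.kes.li.fu.ˈno.sa.pi.

6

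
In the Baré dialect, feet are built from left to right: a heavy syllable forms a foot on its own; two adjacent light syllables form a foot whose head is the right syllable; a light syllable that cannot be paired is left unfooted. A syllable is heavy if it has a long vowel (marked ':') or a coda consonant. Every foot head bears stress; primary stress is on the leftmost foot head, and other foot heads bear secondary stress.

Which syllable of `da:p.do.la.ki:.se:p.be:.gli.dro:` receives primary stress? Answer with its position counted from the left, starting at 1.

1

Weights: 1 da:p H, 2 do L, 3 la L, 4 ki: H, 5 se:p H, 6 be: H, 7 gli L, 8 dro: H.
Parse left to right (heavy = foot alone; LL = one foot; stranded L unfooted): (ˈda:p) (do.ˈla) (ˈki:) (ˈse:p) (ˈbe:) gli (ˈdro:).
Foot heads: 1, 3, 4, 5, 6, 8.
Primary stress on the leftmost head = syllable 1.
Primary stress: syllable 1 → ˈda:p.do.la.ki:.se:p.be:.gli.dro:.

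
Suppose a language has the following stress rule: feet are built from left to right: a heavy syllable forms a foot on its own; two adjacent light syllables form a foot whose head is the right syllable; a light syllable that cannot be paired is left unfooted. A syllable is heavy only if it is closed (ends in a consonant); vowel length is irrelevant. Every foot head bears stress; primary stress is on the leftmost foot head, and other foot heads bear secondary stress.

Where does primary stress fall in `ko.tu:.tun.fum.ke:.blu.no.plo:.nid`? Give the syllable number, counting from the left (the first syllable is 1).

2

Weights: 1 ko L, 2 tu: L, 3 tun H, 4 fum H, 5 ke: L, 6 blu L, 7 no L, 8 plo: L, 9 nid H.
Parse left to right (heavy = foot alone; LL = one foot; stranded L unfooted): (ko.ˈtu:) (ˈtun) (ˈfum) (ke:.ˈblu) (no.ˈplo:) (ˈnid).
Foot heads: 2, 3, 4, 6, 8, 9.
Primary stress on the leftmost head = syllable 2.
Primary stress: syllable 2 → ko.ˈtu:.tun.fum.ke:.blu.no.plo:.nid.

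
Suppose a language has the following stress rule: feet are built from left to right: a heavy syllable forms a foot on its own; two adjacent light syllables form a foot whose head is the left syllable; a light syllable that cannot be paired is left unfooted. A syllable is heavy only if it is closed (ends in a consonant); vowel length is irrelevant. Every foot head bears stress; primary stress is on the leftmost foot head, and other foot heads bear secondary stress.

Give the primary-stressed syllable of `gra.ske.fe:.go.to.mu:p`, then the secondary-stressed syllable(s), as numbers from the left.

primary 1, secondary 3, 6

Weights: 1 gra L, 2 ske L, 3 fe: L, 4 go L, 5 to L, 6 mu:p H.
Parse left to right (heavy = foot alone; LL = one foot; stranded L unfooted): (ˈgra.ske) (ˈfe:.go) to (ˈmu:p).
Foot heads: 1, 3, 6.
Primary stress on the leftmost head = syllable 1.
Secondary stress on 3, 6: ˈgra.ske.ˌfe:.go.to.ˌmu:p.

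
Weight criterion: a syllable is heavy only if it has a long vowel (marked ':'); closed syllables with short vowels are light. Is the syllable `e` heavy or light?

`e`: short vowel, open (no coda). Short vowel → light.

light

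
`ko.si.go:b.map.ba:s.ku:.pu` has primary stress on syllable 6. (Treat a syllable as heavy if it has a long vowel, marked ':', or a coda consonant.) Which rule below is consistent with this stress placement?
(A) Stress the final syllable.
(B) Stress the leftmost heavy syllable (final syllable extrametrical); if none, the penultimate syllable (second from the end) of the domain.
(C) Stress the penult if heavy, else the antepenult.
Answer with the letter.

C

Rule A → syllable 7 (observed: 6).
Rule B → syllable 3 (observed: 6).
Rule C → syllable 6 ✓.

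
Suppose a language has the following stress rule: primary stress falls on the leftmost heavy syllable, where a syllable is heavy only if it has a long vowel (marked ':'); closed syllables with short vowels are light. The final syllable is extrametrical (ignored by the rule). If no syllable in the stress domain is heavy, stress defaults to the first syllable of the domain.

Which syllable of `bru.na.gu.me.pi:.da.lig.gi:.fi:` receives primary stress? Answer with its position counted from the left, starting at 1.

The final syllable (9, fi:) is extrametrical; the stress domain is syllables 1–8.
Weights: 1 bru L, 2 na L, 3 gu L, 4 me L, 5 pi: H, 6 da L, 7 lig L, 8 gi: H.
Heavy syllables in the domain: 5, 8. The leftmost is syllable 5 (pi:).
Primary stress: syllable 5 → bru.na.gu.me.ˈpi:.da.lig.gi:.fi:.

5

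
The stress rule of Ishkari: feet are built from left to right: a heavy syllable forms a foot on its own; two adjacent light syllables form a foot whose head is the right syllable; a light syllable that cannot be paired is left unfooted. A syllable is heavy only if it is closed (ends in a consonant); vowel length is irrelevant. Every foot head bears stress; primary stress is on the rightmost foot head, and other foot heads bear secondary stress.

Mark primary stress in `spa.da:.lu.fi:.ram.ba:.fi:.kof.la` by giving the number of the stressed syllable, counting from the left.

Weights: 1 spa L, 2 da: L, 3 lu L, 4 fi: L, 5 ram H, 6 ba: L, 7 fi: L, 8 kof H, 9 la L.
Parse left to right (heavy = foot alone; LL = one foot; stranded L unfooted): (spa.ˈda:) (lu.ˈfi:) (ˈram) (ba:.ˈfi:) (ˈkof) la.
Foot heads: 2, 4, 5, 7, 8.
Primary stress on the rightmost head = syllable 8.
Primary stress: syllable 8 → spa.da:.lu.fi:.ram.ba:.fi:.ˈkof.la.

8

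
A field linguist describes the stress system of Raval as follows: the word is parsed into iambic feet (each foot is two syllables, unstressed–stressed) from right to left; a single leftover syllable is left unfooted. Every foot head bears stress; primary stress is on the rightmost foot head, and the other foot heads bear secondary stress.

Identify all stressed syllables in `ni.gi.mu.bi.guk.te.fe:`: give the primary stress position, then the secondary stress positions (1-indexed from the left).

Parse right to left into iambic (σˈσ) feet: ni (gi.ˈmu) (bi.ˈguk) (te.ˈfe:). Syllable 1 is left unfooted.
Foot heads (stressed positions): 3, 5, 7.
End Rule Rightmost: primary stress on the rightmost head = syllable 7.
Secondary stress on 3, 5: ni.gi.ˌmu.bi.ˌguk.te.ˈfe:.

primary 7, secondary 3, 5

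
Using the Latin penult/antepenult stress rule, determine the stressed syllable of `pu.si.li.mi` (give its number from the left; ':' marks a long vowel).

2

Classical Latin: stress the penult if heavy (long vowel or closed), else the antepenult.
Weights: 2 si L, 3 li L, 4 mi L.
The penult (syllable 3, li) is light, so stress falls on the antepenult (syllable 2, si).
Stress on syllable 2: pu.ˈsi.li.mi.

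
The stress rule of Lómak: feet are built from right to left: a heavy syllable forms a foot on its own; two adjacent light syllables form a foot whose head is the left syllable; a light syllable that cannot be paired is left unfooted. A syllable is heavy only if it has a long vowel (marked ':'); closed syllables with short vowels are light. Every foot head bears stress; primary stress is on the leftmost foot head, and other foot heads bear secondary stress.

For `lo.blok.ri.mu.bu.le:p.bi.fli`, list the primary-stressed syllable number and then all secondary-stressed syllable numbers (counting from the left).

Weights: 1 lo L, 2 blok L, 3 ri L, 4 mu L, 5 bu L, 6 le:p H, 7 bi L, 8 fli L.
Parse right to left (heavy = foot alone; LL = one foot; stranded L unfooted): lo (ˈblok.ri) (ˈmu.bu) (ˈle:p) (ˈbi.fli).
Foot heads: 2, 4, 6, 7.
Primary stress on the leftmost head = syllable 2.
Secondary stress on 4, 6, 7: lo.ˈblok.ri.ˌmu.bu.ˌle:p.ˌbi.fli.

primary 2, secondary 4, 6, 7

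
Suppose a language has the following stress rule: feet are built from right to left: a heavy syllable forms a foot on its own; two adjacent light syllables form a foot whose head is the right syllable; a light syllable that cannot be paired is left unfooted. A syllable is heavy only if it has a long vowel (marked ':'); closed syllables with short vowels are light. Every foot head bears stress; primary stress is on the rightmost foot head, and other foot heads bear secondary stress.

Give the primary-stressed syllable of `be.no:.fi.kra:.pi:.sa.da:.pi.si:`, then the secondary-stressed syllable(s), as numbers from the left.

primary 9, secondary 2, 4, 5, 7

Weights: 1 be L, 2 no: H, 3 fi L, 4 kra: H, 5 pi: H, 6 sa L, 7 da: H, 8 pi L, 9 si: H.
Parse right to left (heavy = foot alone; LL = one foot; stranded L unfooted): be (ˈno:) fi (ˈkra:) (ˈpi:) sa (ˈda:) pi (ˈsi:).
Foot heads: 2, 4, 5, 7, 9.
Primary stress on the rightmost head = syllable 9.
Secondary stress on 2, 4, 5, 7: be.ˌno:.fi.ˌkra:.ˌpi:.sa.ˌda:.pi.ˈsi:.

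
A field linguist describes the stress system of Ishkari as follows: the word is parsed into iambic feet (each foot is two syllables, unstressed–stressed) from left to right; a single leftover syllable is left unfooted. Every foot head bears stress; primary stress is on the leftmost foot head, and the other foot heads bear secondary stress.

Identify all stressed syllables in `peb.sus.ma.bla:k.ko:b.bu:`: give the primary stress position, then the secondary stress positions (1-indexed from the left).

primary 2, secondary 4, 6

Parse left to right into iambic (σˈσ) feet: (peb.ˈsus) (ma.ˈbla:k) (ko:b.ˈbu:).
Foot heads (stressed positions): 2, 4, 6.
End Rule Leftmost: primary stress on the leftmost head = syllable 2.
Secondary stress on 4, 6: peb.ˈsus.ma.ˌbla:k.ko:b.ˌbu:.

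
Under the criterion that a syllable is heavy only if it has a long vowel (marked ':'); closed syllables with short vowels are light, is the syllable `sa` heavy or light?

light

`sa`: short vowel, open (no coda). Short vowel → light.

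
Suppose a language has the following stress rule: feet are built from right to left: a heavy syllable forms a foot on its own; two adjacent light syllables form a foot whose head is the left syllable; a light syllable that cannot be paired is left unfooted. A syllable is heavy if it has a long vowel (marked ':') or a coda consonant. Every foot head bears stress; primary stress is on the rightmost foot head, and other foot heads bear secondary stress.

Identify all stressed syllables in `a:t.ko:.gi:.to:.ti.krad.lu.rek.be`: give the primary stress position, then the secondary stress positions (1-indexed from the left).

primary 8, secondary 1, 2, 3, 4, 6

Weights: 1 a:t H, 2 ko: H, 3 gi: H, 4 to: H, 5 ti L, 6 krad H, 7 lu L, 8 rek H, 9 be L.
Parse right to left (heavy = foot alone; LL = one foot; stranded L unfooted): (ˈa:t) (ˈko:) (ˈgi:) (ˈto:) ti (ˈkrad) lu (ˈrek) be.
Foot heads: 1, 2, 3, 4, 6, 8.
Primary stress on the rightmost head = syllable 8.
Secondary stress on 1, 2, 3, 4, 6: ˌa:t.ˌko:.ˌgi:.ˌto:.ti.ˌkrad.lu.ˈrek.be.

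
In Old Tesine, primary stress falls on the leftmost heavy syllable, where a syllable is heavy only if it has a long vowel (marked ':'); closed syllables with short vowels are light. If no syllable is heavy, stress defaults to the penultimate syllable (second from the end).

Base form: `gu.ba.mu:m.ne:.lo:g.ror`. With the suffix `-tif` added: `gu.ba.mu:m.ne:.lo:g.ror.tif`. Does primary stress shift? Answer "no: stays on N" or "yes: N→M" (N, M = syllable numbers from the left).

no: stays on 3

Base `gu.ba.mu:m.ne:.lo:g.ror` (6 syllables):
  Weights: 1 gu L, 2 ba L, 3 mu:m H, 4 ne: H, 5 lo:g H, 6 ror L.
  Heavy syllables in the domain: 3, 4, 5. The leftmost is syllable 3 (mu:m).
  → primary stress on syllable 3.
Suffixed `gu.ba.mu:m.ne:.lo:g.ror.tif` (7 syllables):
  Weights: 1 gu L, 2 ba L, 3 mu:m H, 4 ne: H, 5 lo:g H, 6 ror L, 7 tif L.
  Heavy syllables in the domain: 3, 4, 5. The leftmost is syllable 3 (mu:m).
  → primary stress on syllable 3.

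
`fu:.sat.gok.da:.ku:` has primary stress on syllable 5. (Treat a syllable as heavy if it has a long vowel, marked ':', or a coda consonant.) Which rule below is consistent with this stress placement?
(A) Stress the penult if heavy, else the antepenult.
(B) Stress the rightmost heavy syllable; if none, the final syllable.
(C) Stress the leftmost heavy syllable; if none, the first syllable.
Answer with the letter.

B

Rule A → syllable 4 (observed: 5).
Rule B → syllable 5 ✓.
Rule C → syllable 1 (observed: 5).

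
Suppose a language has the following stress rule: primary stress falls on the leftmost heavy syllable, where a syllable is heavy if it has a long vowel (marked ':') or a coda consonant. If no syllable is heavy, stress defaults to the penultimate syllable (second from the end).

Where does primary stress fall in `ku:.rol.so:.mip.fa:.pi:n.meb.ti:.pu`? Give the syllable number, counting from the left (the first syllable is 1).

1

Weights: 1 ku: H, 2 rol H, 3 so: H, 4 mip H, 5 fa: H, 6 pi:n H, 7 meb H, 8 ti: H, 9 pu L.
Heavy syllables in the domain: 1, 2, 3, 4, 5, 6, 7, 8. The leftmost is syllable 1 (ku:).
Primary stress: syllable 1 → ˈku:.rol.so:.mip.fa:.pi:n.meb.ti:.pu.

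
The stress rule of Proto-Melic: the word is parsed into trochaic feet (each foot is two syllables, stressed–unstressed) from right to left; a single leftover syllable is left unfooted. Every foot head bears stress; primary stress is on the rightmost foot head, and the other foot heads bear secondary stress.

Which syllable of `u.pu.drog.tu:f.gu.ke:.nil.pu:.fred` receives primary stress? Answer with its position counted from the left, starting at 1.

Parse right to left into trochaic (ˈσσ) feet: u (ˈpu.drog) (ˈtu:f.gu) (ˈke:.nil) (ˈpu:.fred). Syllable 1 is left unfooted.
Foot heads (stressed positions): 2, 4, 6, 8.
End Rule Rightmost: primary stress on the rightmost head = syllable 8.
Primary stress: syllable 8 → u.pu.drog.tu:f.gu.ke:.nil.ˈpu:.fred.

8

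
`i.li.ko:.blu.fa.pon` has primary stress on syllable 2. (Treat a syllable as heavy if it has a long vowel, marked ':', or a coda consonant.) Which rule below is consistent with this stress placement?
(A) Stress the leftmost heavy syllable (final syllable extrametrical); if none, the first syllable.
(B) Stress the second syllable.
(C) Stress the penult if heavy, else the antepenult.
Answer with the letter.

B

Rule A → syllable 3 (observed: 2).
Rule B → syllable 2 ✓.
Rule C → syllable 4 (observed: 2).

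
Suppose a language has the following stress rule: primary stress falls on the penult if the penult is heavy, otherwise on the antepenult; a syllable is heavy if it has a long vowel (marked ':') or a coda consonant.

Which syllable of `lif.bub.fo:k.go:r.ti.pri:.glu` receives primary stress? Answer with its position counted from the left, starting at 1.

6

Weights: 5 ti L, 6 pri: H, 7 glu L.
The penult (syllable 6, pri:) is heavy, so it takes stress.
Primary stress: syllable 6 → lif.bub.fo:k.go:r.ti.ˈpri:.glu.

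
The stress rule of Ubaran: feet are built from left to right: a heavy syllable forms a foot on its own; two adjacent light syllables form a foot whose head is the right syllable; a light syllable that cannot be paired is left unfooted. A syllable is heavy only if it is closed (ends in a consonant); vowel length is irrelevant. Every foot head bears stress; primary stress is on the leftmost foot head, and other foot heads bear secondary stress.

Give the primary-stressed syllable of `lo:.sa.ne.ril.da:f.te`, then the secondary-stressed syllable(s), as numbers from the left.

primary 2, secondary 4, 5

Weights: 1 lo: L, 2 sa L, 3 ne L, 4 ril H, 5 da:f H, 6 te L.
Parse left to right (heavy = foot alone; LL = one foot; stranded L unfooted): (lo:.ˈsa) ne (ˈril) (ˈda:f) te.
Foot heads: 2, 4, 5.
Primary stress on the leftmost head = syllable 2.
Secondary stress on 4, 5: lo:.ˈsa.ne.ˌril.ˌda:f.te.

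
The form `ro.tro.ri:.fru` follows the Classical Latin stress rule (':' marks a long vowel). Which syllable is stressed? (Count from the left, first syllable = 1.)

Classical Latin: stress the penult if heavy (long vowel or closed), else the antepenult.
Weights: 2 tro L, 3 ri: H, 4 fru L.
The penult (syllable 3, ri:) is heavy, so it takes stress.
Stress on syllable 3: ro.tro.ˈri:.fru.

3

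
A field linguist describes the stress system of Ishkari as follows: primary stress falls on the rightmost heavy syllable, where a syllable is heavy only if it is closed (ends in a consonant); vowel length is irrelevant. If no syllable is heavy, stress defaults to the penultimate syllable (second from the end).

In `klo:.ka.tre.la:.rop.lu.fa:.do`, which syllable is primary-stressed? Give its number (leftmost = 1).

Weights: 1 klo: L, 2 ka L, 3 tre L, 4 la: L, 5 rop H, 6 lu L, 7 fa: L, 8 do L.
Heavy syllables in the domain: 5. The rightmost is syllable 5 (rop).
Primary stress: syllable 5 → klo:.ka.tre.la:.ˈrop.lu.fa:.do.

5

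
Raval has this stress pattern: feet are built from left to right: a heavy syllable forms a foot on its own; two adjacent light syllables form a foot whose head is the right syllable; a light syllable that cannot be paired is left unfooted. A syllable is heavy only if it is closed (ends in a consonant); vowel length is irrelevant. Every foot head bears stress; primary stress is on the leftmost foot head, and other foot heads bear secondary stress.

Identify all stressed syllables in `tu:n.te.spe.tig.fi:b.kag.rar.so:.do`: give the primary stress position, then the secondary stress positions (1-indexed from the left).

Weights: 1 tu:n H, 2 te L, 3 spe L, 4 tig H, 5 fi:b H, 6 kag H, 7 rar H, 8 so: L, 9 do L.
Parse left to right (heavy = foot alone; LL = one foot; stranded L unfooted): (ˈtu:n) (te.ˈspe) (ˈtig) (ˈfi:b) (ˈkag) (ˈrar) (so:.ˈdo).
Foot heads: 1, 3, 4, 5, 6, 7, 9.
Primary stress on the leftmost head = syllable 1.
Secondary stress on 3, 4, 5, 6, 7, 9: ˈtu:n.te.ˌspe.ˌtig.ˌfi:b.ˌkag.ˌrar.so:.ˌdo.

primary 1, secondary 3, 4, 5, 6, 7, 9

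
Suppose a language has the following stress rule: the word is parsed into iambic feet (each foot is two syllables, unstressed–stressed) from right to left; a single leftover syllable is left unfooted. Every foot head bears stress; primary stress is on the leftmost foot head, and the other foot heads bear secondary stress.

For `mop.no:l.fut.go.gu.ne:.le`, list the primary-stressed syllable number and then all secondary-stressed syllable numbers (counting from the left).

Parse right to left into iambic (σˈσ) feet: mop (no:l.ˈfut) (go.ˈgu) (ne:.ˈle). Syllable 1 is left unfooted.
Foot heads (stressed positions): 3, 5, 7.
End Rule Leftmost: primary stress on the leftmost head = syllable 3.
Secondary stress on 5, 7: mop.no:l.ˈfut.go.ˌgu.ne:.ˌle.

primary 3, secondary 5, 7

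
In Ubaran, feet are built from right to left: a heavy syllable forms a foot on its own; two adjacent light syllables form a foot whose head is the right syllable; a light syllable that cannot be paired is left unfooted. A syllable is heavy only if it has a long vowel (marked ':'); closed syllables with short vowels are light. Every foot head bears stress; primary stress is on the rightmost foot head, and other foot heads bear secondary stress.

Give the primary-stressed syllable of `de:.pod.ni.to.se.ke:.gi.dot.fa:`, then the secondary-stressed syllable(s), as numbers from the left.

Weights: 1 de: H, 2 pod L, 3 ni L, 4 to L, 5 se L, 6 ke: H, 7 gi L, 8 dot L, 9 fa: H.
Parse right to left (heavy = foot alone; LL = one foot; stranded L unfooted): (ˈde:) (pod.ˈni) (to.ˈse) (ˈke:) (gi.ˈdot) (ˈfa:).
Foot heads: 1, 3, 5, 6, 8, 9.
Primary stress on the rightmost head = syllable 9.
Secondary stress on 1, 3, 5, 6, 8: ˌde:.pod.ˌni.to.ˌse.ˌke:.gi.ˌdot.ˈfa:.

primary 9, secondary 1, 3, 5, 6, 8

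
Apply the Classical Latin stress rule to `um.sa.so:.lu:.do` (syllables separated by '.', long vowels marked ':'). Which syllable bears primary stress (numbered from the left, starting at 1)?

4

Classical Latin: stress the penult if heavy (long vowel or closed), else the antepenult.
Weights: 3 so: H, 4 lu: H, 5 do L.
The penult (syllable 4, lu:) is heavy, so it takes stress.
Stress on syllable 4: um.sa.so:.ˈlu:.do.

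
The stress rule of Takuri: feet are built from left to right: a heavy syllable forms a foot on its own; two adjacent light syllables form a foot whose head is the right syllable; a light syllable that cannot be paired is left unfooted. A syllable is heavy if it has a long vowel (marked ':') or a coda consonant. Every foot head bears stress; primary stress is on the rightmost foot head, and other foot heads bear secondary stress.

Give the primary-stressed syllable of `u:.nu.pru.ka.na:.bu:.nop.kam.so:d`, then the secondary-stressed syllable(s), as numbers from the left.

Weights: 1 u: H, 2 nu L, 3 pru L, 4 ka L, 5 na: H, 6 bu: H, 7 nop H, 8 kam H, 9 so:d H.
Parse left to right (heavy = foot alone; LL = one foot; stranded L unfooted): (ˈu:) (nu.ˈpru) ka (ˈna:) (ˈbu:) (ˈnop) (ˈkam) (ˈso:d).
Foot heads: 1, 3, 5, 6, 7, 8, 9.
Primary stress on the rightmost head = syllable 9.
Secondary stress on 1, 3, 5, 6, 7, 8: ˌu:.nu.ˌpru.ka.ˌna:.ˌbu:.ˌnop.ˌkam.ˈso:d.

primary 9, secondary 1, 3, 5, 6, 7, 8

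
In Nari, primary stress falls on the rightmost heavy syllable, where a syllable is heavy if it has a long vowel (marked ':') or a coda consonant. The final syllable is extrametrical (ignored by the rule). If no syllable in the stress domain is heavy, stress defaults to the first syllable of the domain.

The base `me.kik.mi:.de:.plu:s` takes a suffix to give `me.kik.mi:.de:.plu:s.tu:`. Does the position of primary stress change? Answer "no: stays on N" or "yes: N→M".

Base `me.kik.mi:.de:.plu:s` (5 syllables):
  The final syllable (5, plu:s) is extrametrical; the stress domain is syllables 1–4.
  Weights: 1 me L, 2 kik H, 3 mi: H, 4 de: H.
  Heavy syllables in the domain: 2, 3, 4. The rightmost is syllable 4 (de:).
  → primary stress on syllable 4.
Suffixed `me.kik.mi:.de:.plu:s.tu:` (6 syllables):
  The final syllable (6, tu:) is extrametrical; the stress domain is syllables 1–5.
  Weights: 1 me L, 2 kik H, 3 mi: H, 4 de: H, 5 plu:s H.
  Heavy syllables in the domain: 2, 3, 4, 5. The rightmost is syllable 5 (plu:s).
  → primary stress on syllable 5.

yes: 4→5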